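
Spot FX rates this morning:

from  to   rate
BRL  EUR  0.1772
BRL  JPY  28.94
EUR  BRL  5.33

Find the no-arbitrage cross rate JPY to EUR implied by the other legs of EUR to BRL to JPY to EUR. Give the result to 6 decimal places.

0.006483

Known legs of the cycle: 5.33 × 28.94 = 154.2502
For no arbitrage the full-cycle product must be 1, so the missing rate is 1 / 154.2502 ≈ 0.00648297.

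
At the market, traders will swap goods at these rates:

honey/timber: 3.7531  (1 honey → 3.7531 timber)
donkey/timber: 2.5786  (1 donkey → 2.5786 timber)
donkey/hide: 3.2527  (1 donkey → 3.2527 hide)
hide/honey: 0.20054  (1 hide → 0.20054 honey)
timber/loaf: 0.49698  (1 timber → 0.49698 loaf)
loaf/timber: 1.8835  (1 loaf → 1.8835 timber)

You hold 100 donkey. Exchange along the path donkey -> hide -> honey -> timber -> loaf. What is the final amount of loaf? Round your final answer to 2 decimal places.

121.67

100 donkey × 3.2527 = 325.27 hide
325.27 hide × 0.20054 = 65.2296458 honey
65.2296458 honey × 3.7531 = 244.81338365198 timber
244.81338365198 timber × 0.49698 = 121.6673554073610204 loaf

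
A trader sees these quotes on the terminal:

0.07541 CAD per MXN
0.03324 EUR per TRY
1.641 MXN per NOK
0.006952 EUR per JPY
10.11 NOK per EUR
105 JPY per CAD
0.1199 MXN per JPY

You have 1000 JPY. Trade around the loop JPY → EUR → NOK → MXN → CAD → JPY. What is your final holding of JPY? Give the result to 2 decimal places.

913.25

1000 JPY × 0.006952 = 6.952 EUR
6.952 EUR × 10.11 = 70.28472 NOK
70.28472 NOK × 1.641 = 115.33722552 MXN
115.33722552 MXN × 0.07541 = 8.6975801764632 CAD
8.6975801764632 CAD × 105 = 913.245918528636 JPY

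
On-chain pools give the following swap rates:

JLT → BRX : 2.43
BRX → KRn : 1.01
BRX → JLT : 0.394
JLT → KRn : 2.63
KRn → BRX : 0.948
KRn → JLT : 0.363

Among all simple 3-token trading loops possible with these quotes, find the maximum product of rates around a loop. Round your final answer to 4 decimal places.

BRX→JLT→KRn→BRX: 0.394 × 2.63 × 0.948 = 0.98234
BRX→KRn→JLT→BRX: 1.01 × 0.363 × 2.43 = 0.89091
Maximum is BRX→JLT→KRn→BRX at 0.9823; no arbitrage — every cycle loses value.

0.9823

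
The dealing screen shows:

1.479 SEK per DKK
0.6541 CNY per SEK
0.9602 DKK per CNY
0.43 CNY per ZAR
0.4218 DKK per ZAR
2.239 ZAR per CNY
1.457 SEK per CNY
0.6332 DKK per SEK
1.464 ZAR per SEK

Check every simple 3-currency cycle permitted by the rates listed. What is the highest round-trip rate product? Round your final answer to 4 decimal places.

CNY→DKK→SEK→CNY: 0.9602 × 1.479 × 0.6541 = 0.92891
CNY→SEK→ZAR→CNY: 1.457 × 1.464 × 0.43 = 0.91721
SEK→ZAR→DKK→SEK: 1.464 × 0.4218 × 1.479 = 0.91330
Maximum is CNY→DKK→SEK→CNY at 0.9289; no arbitrage — every cycle loses value.

0.9289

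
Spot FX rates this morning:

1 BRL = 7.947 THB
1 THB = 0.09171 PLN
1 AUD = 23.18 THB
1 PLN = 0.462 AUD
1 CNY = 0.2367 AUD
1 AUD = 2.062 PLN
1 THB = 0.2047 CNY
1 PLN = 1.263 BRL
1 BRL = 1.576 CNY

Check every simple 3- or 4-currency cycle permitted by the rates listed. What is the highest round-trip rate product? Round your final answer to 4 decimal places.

1.1231

AUD→THB→CNY→AUD: 23.18 × 0.2047 × 0.2367 = 1.12313
AUD→THB→PLN→AUD: 23.18 × 0.09171 × 0.462 = 0.98214
BRL→CNY→AUD→PLN→BRL: 1.576 × 0.2367 × 2.062 × 1.263 = 0.97151
BRL→THB→PLN→BRL: 7.947 × 0.09171 × 1.263 = 0.92050
Maximum is AUD→THB→CNY→AUD at 1.1231; arbitrage exists.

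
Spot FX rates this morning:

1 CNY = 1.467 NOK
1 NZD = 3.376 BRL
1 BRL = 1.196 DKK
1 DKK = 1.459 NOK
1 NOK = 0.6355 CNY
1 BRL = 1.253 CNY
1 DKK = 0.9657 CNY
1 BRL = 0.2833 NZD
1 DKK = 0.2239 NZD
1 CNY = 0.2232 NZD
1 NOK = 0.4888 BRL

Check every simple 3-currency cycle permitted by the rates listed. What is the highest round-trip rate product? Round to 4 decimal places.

NZD→BRL→CNY→NZD: 3.376 × 1.253 × 0.2232 = 0.94416
NZD→BRL→DKK→NZD: 3.376 × 1.196 × 0.2239 = 0.90404
CNY→NOK→BRL→CNY: 1.467 × 0.4888 × 1.253 = 0.89849
BRL→DKK→NOK→BRL: 1.196 × 1.459 × 0.4888 = 0.85294
Maximum is NZD→BRL→CNY→NZD at 0.9442; no arbitrage — every cycle loses value.

0.9442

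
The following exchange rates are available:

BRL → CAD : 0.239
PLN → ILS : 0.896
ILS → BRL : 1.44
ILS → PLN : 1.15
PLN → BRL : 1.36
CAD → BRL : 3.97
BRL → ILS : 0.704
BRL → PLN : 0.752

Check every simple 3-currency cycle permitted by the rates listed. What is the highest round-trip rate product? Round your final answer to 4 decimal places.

PLN→BRL→ILS→PLN: 1.36 × 0.704 × 1.15 = 1.10106
PLN→ILS→BRL→PLN: 0.896 × 1.44 × 0.752 = 0.97026
Maximum is PLN→BRL→ILS→PLN at 1.1011; arbitrage exists.

1.1011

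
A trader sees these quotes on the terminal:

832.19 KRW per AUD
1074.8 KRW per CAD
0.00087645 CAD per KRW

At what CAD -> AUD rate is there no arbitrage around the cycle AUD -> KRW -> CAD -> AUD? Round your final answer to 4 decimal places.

Known legs of the cycle: 832.19 × 0.00087645 = 0.7293729255
For no arbitrage the full-cycle product must be 1, so the missing rate is 1 / 0.7293729255 ≈ 1.371041.

1.3710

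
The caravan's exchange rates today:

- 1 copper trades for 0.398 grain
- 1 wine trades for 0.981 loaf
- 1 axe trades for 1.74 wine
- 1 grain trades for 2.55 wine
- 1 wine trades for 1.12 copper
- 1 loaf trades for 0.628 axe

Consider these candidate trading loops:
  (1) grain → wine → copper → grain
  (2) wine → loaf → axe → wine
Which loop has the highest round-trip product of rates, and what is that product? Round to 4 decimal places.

1.1367

(1) 2.55 × 1.12 × 0.398 = 1.13669
(2) 0.981 × 0.628 × 1.74 = 1.07196
Highest is cycle (1) at 1.1367 (>1, arbitrage).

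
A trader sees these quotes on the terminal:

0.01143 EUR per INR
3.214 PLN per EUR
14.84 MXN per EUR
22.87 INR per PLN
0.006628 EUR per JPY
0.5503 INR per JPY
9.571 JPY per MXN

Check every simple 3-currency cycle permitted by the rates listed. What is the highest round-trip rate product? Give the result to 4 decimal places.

MXN→JPY→EUR→MXN: 9.571 × 0.006628 × 14.84 = 0.94140
EUR→PLN→INR→EUR: 3.214 × 22.87 × 0.01143 = 0.84015
Maximum is MXN→JPY→EUR→MXN at 0.9414; no arbitrage — every cycle loses value.

0.9414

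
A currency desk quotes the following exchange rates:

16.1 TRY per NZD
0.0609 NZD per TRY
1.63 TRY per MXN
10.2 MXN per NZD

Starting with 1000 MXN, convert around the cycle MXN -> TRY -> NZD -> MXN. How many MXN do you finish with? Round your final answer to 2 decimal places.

1000 MXN × 1.63 = 1630 TRY
1630 TRY × 0.0609 = 99.267 NZD
99.267 NZD × 10.2 = 1012.5234 MXN

1012.52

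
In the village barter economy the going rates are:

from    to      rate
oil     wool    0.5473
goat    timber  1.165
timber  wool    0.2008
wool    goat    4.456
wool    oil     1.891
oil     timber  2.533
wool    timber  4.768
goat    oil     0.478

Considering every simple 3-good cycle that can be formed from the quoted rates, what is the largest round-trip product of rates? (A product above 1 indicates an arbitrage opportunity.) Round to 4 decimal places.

1.1657

oil→wool→goat→oil: 0.5473 × 4.456 × 0.478 = 1.16573
wool→goat→timber→wool: 4.456 × 1.165 × 0.2008 = 1.04240
oil→timber→wool→oil: 2.533 × 0.2008 × 1.891 = 0.96181
Maximum is oil→wool→goat→oil at 1.1657; arbitrage exists.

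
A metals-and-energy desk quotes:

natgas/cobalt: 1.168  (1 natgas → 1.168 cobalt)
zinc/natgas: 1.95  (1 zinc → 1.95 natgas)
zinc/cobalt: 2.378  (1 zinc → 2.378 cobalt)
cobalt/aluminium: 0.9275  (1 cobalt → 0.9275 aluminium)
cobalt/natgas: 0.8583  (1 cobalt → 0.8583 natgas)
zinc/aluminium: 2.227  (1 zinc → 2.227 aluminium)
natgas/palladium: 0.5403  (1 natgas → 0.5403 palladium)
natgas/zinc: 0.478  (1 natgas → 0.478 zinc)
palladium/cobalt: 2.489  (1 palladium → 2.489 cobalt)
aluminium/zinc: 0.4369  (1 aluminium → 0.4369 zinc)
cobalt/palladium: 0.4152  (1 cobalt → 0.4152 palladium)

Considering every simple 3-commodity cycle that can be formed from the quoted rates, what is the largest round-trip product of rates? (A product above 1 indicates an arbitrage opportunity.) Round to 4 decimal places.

1.1542

palladium→cobalt→natgas→palladium: 2.489 × 0.8583 × 0.5403 = 1.15425
cobalt→natgas→zinc→cobalt: 0.8583 × 0.478 × 2.378 = 0.97562
cobalt→aluminium→zinc→cobalt: 0.9275 × 0.4369 × 2.378 = 0.96362
Maximum is palladium→cobalt→natgas→palladium at 1.1542; arbitrage exists.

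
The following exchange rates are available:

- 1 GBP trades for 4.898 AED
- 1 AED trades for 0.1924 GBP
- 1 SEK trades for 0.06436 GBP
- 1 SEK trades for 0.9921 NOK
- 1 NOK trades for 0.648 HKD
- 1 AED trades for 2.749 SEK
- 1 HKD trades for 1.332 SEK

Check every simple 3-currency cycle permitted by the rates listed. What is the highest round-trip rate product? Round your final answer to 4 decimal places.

GBP→AED→SEK→GBP: 4.898 × 2.749 × 0.06436 = 0.86658
NOK→HKD→SEK→NOK: 0.648 × 1.332 × 0.9921 = 0.85632
Maximum is GBP→AED→SEK→GBP at 0.8666; no arbitrage — every cycle loses value.

0.8666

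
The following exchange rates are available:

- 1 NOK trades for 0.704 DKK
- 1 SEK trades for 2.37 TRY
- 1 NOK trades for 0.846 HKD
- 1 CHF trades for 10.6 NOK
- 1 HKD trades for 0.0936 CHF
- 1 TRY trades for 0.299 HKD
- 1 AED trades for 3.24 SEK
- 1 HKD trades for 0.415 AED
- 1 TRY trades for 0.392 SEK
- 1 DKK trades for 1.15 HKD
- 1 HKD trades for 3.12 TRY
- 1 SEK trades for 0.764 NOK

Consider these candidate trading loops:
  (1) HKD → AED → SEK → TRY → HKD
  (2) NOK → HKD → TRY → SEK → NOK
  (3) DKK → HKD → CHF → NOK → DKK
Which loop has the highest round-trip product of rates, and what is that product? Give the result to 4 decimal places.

0.9528

(1) 0.415 × 3.24 × 2.37 × 0.299 = 0.95282
(2) 0.846 × 3.12 × 0.392 × 0.764 = 0.79050
(3) 1.15 × 0.0936 × 10.6 × 0.704 = 0.80325
Highest is cycle (1) at 0.9528 (≤1, no arbitrage).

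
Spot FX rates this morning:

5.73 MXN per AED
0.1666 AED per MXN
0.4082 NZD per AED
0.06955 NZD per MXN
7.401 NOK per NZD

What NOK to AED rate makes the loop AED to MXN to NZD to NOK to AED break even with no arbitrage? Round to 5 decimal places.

0.33905

Known legs of the cycle: 5.73 × 0.06955 × 7.401 = 2.9494576215
For no arbitrage the full-cycle product must be 1, so the missing rate is 1 / 2.9494576215 ≈ 0.3390454.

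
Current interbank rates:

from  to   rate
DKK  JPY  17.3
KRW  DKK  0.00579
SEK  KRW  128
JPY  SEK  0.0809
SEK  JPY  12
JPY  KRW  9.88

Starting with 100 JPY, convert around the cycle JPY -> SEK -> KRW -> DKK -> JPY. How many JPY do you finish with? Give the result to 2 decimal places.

103.72

100 JPY × 0.0809 = 8.09 SEK
8.09 SEK × 128 = 1035.52 KRW
1035.52 KRW × 0.00579 = 5.9956608 DKK
5.9956608 DKK × 17.3 = 103.72493184 JPY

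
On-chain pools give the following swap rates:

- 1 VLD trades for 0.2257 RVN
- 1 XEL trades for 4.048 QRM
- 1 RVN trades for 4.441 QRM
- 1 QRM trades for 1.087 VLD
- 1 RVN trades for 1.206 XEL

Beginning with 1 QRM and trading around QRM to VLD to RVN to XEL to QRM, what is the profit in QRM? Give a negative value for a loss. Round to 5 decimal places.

0.19770

1 QRM × 1.087 = 1.087 VLD
1.087 VLD × 0.2257 = 0.2453359 RVN
0.2453359 RVN × 1.206 = 0.2958750954 XEL
0.2958750954 XEL × 4.048 = 1.1977023861792 QRM
Net change: 1.1977023861792 − 1 = 0.1977023861792 QRM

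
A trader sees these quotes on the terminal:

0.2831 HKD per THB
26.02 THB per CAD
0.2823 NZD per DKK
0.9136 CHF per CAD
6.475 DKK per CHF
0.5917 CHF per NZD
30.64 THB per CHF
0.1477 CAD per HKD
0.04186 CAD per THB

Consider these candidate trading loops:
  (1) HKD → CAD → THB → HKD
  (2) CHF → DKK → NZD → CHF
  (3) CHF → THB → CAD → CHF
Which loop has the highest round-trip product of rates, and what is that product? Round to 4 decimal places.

1.1718

(1) 0.1477 × 26.02 × 0.2831 = 1.08800
(2) 6.475 × 0.2823 × 0.5917 = 1.08156
(3) 30.64 × 0.04186 × 0.9136 = 1.17177
Highest is cycle (3) at 1.1718 (>1, arbitrage).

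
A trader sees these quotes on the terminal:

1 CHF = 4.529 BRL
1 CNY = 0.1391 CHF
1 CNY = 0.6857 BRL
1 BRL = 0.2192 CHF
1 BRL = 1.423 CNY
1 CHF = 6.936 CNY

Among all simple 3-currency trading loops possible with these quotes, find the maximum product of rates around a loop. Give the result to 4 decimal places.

1.0425

CNY→BRL→CHF→CNY: 0.6857 × 0.2192 × 6.936 = 1.04252
CNY→CHF→BRL→CNY: 0.1391 × 4.529 × 1.423 = 0.89647
Maximum is CNY→BRL→CHF→CNY at 1.0425; arbitrage exists.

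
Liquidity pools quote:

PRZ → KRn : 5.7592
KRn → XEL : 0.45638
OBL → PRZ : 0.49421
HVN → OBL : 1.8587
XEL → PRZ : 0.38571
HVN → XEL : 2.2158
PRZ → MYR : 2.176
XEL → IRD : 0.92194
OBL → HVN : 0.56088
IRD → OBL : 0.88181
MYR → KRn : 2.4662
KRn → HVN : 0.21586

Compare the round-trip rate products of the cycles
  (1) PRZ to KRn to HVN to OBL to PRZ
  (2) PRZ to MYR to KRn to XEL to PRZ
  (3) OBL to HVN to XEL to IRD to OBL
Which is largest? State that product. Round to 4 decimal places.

1.1420

(1) 5.7592 × 0.21586 × 1.8587 × 0.49421 = 1.14197
(2) 2.176 × 2.4662 × 0.45638 × 0.38571 = 0.94466
(3) 0.56088 × 2.2158 × 0.92194 × 0.88181 = 1.01036
Highest is cycle (1) at 1.1420 (>1, arbitrage).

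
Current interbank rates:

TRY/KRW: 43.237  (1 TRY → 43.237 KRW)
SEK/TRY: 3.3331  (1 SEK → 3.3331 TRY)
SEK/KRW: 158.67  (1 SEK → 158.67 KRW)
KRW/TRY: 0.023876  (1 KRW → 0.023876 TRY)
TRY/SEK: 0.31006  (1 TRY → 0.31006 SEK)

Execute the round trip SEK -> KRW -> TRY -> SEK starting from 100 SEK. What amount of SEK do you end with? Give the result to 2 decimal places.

117.46

100 SEK × 158.67 = 15867 KRW
15867 KRW × 0.023876 = 378.840492 TRY
378.840492 TRY × 0.31006 = 117.46328294952 SEK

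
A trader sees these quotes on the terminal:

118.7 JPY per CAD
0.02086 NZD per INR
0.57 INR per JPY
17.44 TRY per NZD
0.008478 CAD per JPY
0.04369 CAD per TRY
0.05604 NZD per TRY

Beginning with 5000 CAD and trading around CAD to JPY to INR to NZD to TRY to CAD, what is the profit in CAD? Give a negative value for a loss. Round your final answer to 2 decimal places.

5000 CAD × 118.7 = 593500 JPY
593500 JPY × 0.57 = 338295 INR
338295 INR × 0.02086 = 7056.8337 NZD
7056.8337 NZD × 17.44 = 123071.179728 TRY
123071.179728 TRY × 0.04369 = 5376.97984231632 CAD
Net change: 5376.97984231632 − 5000 = 376.97984231632 CAD

376.98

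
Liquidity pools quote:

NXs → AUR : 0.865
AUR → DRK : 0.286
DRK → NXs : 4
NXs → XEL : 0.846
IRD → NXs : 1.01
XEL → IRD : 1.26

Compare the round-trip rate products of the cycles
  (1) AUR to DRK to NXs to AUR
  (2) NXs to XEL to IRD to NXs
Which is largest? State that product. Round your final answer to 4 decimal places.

(1) 0.286 × 4 × 0.865 = 0.98956
(2) 0.846 × 1.26 × 1.01 = 1.07662
Highest is cycle (2) at 1.0766 (>1, arbitrage).

1.0766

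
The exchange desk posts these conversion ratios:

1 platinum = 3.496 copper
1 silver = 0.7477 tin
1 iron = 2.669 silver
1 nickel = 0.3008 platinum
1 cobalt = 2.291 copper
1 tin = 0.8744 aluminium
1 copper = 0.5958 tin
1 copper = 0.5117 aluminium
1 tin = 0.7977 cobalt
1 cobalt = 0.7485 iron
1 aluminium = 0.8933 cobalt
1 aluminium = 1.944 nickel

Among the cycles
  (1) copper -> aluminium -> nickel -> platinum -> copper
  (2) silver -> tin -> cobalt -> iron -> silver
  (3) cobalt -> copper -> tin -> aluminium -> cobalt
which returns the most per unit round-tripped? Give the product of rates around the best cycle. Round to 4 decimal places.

(1) 0.5117 × 1.944 × 0.3008 × 3.496 = 1.04607
(2) 0.7477 × 0.7977 × 0.7485 × 2.669 = 1.19154
(3) 2.291 × 0.5958 × 0.8744 × 0.8933 = 1.06619
Highest is cycle (2) at 1.1915 (>1, arbitrage).

1.1915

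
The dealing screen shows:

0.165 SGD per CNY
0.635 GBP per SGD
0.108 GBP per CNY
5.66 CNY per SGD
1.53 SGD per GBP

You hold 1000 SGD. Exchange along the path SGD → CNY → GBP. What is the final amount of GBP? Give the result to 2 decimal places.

1000 SGD × 5.66 = 5660 CNY
5660 CNY × 0.108 = 611.28 GBP

611.28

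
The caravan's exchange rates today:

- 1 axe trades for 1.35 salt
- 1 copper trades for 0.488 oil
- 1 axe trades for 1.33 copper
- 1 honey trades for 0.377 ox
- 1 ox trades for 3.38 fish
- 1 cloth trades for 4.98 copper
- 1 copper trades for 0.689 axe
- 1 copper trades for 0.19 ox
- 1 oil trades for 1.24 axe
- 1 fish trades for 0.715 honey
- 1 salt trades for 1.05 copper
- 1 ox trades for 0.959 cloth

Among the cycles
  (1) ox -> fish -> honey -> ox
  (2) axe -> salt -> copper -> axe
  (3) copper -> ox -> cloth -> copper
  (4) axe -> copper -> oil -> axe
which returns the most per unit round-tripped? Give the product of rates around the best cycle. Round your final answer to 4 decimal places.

(1) 3.38 × 0.715 × 0.377 = 0.91110
(2) 1.35 × 1.05 × 0.689 = 0.97666
(3) 0.19 × 0.959 × 4.98 = 0.90741
(4) 1.33 × 0.488 × 1.24 = 0.80481
Highest is cycle (2) at 0.9767 (≤1, no arbitrage).

0.9767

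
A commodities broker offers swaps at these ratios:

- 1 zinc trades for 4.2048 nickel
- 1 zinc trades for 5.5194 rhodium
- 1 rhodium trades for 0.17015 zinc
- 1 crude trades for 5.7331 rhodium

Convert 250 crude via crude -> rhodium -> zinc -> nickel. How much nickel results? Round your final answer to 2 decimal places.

1025.43

250 crude × 5.7331 = 1433.275 rhodium
1433.275 rhodium × 0.17015 = 243.87174125 zinc
243.87174125 zinc × 4.2048 = 1025.431897608 nickel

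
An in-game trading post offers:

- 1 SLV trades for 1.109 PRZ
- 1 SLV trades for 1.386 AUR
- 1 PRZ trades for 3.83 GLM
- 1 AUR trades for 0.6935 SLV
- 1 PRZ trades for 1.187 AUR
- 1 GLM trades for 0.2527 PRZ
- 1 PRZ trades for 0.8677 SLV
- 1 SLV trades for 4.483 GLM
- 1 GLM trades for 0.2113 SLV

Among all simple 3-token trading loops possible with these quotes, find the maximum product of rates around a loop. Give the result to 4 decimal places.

PRZ→SLV→GLM→PRZ: 0.8677 × 4.483 × 0.2527 = 0.98298
PRZ→AUR→SLV→PRZ: 1.187 × 0.6935 × 1.109 = 0.91291
PRZ→GLM→SLV→PRZ: 3.83 × 0.2113 × 1.109 = 0.89749
Maximum is PRZ→SLV→GLM→PRZ at 0.9830; no arbitrage — every cycle loses value.

0.9830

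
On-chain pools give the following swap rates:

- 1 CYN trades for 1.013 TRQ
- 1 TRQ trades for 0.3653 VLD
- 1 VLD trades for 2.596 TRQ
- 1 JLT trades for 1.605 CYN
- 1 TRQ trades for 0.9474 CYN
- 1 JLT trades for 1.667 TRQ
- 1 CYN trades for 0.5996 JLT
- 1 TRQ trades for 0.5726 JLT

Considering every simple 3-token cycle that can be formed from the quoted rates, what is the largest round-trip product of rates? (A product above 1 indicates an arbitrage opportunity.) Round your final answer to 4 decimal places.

JLT→TRQ→CYN→JLT: 1.667 × 0.9474 × 0.5996 = 0.94696
JLT→CYN→TRQ→JLT: 1.605 × 1.013 × 0.5726 = 0.93097
Maximum is JLT→TRQ→CYN→JLT at 0.9470; no arbitrage — every cycle loses value.

0.9470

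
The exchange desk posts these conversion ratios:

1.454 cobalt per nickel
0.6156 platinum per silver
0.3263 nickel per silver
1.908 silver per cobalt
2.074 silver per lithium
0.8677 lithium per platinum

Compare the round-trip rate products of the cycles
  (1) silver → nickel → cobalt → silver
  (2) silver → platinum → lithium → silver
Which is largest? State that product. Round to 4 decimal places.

(1) 0.3263 × 1.454 × 1.908 = 0.90523
(2) 0.6156 × 0.8677 × 2.074 = 1.10784
Highest is cycle (2) at 1.1078 (>1, arbitrage).

1.1078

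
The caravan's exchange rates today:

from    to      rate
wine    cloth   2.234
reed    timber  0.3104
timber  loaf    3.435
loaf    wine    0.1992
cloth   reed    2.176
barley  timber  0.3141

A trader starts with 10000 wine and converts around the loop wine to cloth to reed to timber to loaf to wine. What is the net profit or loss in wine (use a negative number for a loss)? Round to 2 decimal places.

10000 wine × 2.234 = 22340 cloth
22340 cloth × 2.176 = 48611.84 reed
48611.84 reed × 0.3104 = 15089.115136 timber
15089.115136 timber × 3.435 = 51831.11049216 loaf
51831.11049216 loaf × 0.1992 = 10324.757210038272 wine
Net change: 10324.757210038272 − 10000 = 324.757210038272 wine

324.76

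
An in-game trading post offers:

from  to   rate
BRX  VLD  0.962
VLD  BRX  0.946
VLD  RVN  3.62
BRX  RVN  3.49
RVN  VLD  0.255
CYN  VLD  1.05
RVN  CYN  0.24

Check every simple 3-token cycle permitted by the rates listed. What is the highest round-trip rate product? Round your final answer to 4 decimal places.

VLD→RVN→CYN→VLD: 3.62 × 0.24 × 1.05 = 0.91224
VLD→BRX→RVN→VLD: 0.946 × 3.49 × 0.255 = 0.84189
Maximum is VLD→RVN→CYN→VLD at 0.9122; no arbitrage — every cycle loses value.

0.9122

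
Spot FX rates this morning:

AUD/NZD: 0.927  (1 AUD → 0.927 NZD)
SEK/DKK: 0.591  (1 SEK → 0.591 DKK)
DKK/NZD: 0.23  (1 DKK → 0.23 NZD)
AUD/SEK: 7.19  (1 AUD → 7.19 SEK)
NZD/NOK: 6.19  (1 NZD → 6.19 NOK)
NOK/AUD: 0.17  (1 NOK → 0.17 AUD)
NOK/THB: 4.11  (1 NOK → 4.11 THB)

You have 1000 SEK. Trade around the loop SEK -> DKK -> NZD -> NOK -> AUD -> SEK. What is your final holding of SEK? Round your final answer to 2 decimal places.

1028.45

1000 SEK × 0.591 = 591 DKK
591 DKK × 0.23 = 135.93 NZD
135.93 NZD × 6.19 = 841.4067 NOK
841.4067 NOK × 0.17 = 143.039139 AUD
143.039139 AUD × 7.19 = 1028.45140941 SEK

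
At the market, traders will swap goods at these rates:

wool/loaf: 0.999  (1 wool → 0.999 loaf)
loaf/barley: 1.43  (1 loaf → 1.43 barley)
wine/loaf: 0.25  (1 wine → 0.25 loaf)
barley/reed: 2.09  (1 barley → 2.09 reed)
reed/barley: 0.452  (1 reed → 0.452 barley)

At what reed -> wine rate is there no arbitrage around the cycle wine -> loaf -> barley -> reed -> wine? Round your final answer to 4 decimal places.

Known legs of the cycle: 0.25 × 1.43 × 2.09 = 0.747175
For no arbitrage the full-cycle product must be 1, so the missing rate is 1 / 0.747175 ≈ 1.338375.

1.3384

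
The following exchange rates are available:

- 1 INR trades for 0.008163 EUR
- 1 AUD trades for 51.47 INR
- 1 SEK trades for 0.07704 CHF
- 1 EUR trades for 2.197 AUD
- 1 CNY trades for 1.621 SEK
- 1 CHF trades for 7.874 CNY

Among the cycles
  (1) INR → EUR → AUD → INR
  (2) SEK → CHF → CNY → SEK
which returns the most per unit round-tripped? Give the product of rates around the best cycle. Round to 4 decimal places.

(1) 0.008163 × 2.197 × 51.47 = 0.92307
(2) 0.07704 × 7.874 × 1.621 = 0.98332
Highest is cycle (2) at 0.9833 (≤1, no arbitrage).

0.9833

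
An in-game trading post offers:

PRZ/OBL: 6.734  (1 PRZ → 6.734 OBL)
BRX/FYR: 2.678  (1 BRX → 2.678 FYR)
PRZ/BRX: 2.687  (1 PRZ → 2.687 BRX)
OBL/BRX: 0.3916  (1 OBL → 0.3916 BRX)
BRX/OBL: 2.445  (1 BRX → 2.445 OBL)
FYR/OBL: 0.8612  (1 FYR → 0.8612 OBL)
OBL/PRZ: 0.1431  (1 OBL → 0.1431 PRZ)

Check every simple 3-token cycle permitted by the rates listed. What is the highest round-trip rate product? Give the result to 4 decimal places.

0.9401

BRX→OBL→PRZ→BRX: 2.445 × 0.1431 × 2.687 = 0.94013
FYR→OBL→BRX→FYR: 0.8612 × 0.3916 × 2.678 = 0.90314
Maximum is BRX→OBL→PRZ→BRX at 0.9401; no arbitrage — every cycle loses value.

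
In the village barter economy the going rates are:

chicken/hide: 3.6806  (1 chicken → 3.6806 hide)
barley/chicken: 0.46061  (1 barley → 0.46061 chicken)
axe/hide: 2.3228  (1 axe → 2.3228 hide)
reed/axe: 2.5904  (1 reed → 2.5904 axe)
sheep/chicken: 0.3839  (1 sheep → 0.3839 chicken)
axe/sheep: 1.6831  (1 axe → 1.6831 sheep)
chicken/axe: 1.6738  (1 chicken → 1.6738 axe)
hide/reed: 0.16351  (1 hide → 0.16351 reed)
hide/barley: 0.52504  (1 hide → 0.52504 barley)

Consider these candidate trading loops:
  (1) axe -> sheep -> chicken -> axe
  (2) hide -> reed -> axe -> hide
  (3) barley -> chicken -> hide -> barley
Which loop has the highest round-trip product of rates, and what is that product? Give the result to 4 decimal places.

(1) 1.6831 × 0.3839 × 1.6738 = 1.08151
(2) 0.16351 × 2.5904 × 2.3228 = 0.98384
(3) 0.46061 × 3.6806 × 0.52504 = 0.89011
Highest is cycle (1) at 1.0815 (>1, arbitrage).

1.0815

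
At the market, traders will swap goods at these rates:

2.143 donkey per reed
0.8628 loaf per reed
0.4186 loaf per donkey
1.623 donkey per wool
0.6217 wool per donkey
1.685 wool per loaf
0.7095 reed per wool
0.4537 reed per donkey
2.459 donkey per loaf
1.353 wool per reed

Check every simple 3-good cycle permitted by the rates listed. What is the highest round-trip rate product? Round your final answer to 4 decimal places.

1.1448

wool→donkey→loaf→wool: 1.623 × 0.4186 × 1.685 = 1.14477
wool→reed→loaf→wool: 0.7095 × 0.8628 × 1.685 = 1.03148
wool→donkey→reed→wool: 1.623 × 0.4537 × 1.353 = 0.99629
reed→loaf→donkey→reed: 0.8628 × 2.459 × 0.4537 = 0.96258
wool→reed→donkey→wool: 0.7095 × 2.143 × 0.6217 = 0.94527
Maximum is wool→donkey→loaf→wool at 1.1448; arbitrage exists.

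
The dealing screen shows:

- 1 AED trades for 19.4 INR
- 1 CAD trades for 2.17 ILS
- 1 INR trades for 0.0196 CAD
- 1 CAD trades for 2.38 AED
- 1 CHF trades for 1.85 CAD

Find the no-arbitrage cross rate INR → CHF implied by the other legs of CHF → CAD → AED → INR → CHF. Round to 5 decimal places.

Known legs of the cycle: 1.85 × 2.38 × 19.4 = 85.4182
For no arbitrage the full-cycle product must be 1, so the missing rate is 1 / 85.4182 ≈ 0.0117071.

0.01171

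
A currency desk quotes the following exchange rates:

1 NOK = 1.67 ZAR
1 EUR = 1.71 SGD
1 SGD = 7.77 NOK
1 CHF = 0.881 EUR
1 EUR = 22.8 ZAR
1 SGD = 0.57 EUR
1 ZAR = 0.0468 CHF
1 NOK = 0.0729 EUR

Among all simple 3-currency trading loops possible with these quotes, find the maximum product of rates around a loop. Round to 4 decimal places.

0.9686

NOK→EUR→SGD→NOK: 0.0729 × 1.71 × 7.77 = 0.96860
ZAR→CHF→EUR→ZAR: 0.0468 × 0.881 × 22.8 = 0.94006
Maximum is NOK→EUR→SGD→NOK at 0.9686; no arbitrage — every cycle loses value.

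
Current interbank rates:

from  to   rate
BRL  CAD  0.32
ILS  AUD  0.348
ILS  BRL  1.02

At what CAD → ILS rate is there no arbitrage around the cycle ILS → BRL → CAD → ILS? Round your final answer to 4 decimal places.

3.0637

Known legs of the cycle: 1.02 × 0.32 = 0.3264
For no arbitrage the full-cycle product must be 1, so the missing rate is 1 / 0.3264 ≈ 3.063725.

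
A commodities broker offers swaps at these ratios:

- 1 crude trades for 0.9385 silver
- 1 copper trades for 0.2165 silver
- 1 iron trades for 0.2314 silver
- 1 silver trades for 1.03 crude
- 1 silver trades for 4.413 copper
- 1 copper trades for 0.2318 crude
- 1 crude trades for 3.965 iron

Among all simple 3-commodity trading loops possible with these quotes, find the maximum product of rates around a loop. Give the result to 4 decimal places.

0.9600

silver→copper→crude→silver: 4.413 × 0.2318 × 0.9385 = 0.96002
silver→crude→iron→silver: 1.03 × 3.965 × 0.2314 = 0.94503
Maximum is silver→copper→crude→silver at 0.9600; no arbitrage — every cycle loses value.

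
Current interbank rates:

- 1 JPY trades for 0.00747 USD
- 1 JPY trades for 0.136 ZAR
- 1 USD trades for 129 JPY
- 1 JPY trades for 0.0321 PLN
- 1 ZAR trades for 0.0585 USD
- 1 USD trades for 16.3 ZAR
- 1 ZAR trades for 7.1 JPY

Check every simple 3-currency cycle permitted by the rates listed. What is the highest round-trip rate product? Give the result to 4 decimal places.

ZAR→USD→JPY→ZAR: 0.0585 × 129 × 0.136 = 1.02632
ZAR→JPY→USD→ZAR: 7.1 × 0.00747 × 16.3 = 0.86450
Maximum is ZAR→USD→JPY→ZAR at 1.0263; arbitrage exists.

1.0263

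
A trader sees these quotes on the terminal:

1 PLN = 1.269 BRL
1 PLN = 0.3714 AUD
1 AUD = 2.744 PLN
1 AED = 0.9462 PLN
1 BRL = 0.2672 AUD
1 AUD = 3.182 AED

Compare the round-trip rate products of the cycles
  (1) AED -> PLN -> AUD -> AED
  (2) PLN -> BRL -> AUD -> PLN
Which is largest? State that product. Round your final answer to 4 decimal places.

(1) 0.9462 × 0.3714 × 3.182 = 1.11821
(2) 1.269 × 0.2672 × 2.744 = 0.93043
Highest is cycle (1) at 1.1182 (>1, arbitrage).

1.1182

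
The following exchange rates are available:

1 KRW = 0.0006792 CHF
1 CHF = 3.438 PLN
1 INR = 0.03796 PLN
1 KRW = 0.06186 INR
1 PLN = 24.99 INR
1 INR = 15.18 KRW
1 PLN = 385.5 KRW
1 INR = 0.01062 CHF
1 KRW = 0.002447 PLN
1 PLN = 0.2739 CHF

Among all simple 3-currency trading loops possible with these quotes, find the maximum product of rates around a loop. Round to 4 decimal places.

INR→KRW→PLN→INR: 15.18 × 0.002447 × 24.99 = 0.92827
INR→CHF→PLN→INR: 0.01062 × 3.438 × 24.99 = 0.91242
INR→PLN→KRW→INR: 0.03796 × 385.5 × 0.06186 = 0.90523
KRW→CHF→PLN→KRW: 0.0006792 × 3.438 × 385.5 = 0.90018
Maximum is INR→KRW→PLN→INR at 0.9283; no arbitrage — every cycle loses value.

0.9283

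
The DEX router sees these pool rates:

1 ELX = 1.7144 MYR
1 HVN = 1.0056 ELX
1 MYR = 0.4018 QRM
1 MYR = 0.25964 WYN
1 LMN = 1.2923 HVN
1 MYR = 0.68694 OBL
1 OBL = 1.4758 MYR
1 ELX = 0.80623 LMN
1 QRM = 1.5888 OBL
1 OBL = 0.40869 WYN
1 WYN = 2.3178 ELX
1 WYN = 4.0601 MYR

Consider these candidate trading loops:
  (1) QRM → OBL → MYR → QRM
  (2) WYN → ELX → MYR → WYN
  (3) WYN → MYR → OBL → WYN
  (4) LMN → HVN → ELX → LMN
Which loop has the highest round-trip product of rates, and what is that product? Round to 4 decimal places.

1.1399

(1) 1.5888 × 1.4758 × 0.4018 = 0.94212
(2) 2.3178 × 1.7144 × 0.25964 = 1.03171
(3) 4.0601 × 0.68694 × 0.40869 = 1.13985
(4) 1.2923 × 1.0056 × 0.80623 = 1.04773
Highest is cycle (3) at 1.1399 (>1, arbitrage).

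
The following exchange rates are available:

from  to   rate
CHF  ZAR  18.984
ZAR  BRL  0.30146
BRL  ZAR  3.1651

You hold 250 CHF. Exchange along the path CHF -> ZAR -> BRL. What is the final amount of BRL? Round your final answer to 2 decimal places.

250 CHF × 18.984 = 4746 ZAR
4746 ZAR × 0.30146 = 1430.72916 BRL

1430.73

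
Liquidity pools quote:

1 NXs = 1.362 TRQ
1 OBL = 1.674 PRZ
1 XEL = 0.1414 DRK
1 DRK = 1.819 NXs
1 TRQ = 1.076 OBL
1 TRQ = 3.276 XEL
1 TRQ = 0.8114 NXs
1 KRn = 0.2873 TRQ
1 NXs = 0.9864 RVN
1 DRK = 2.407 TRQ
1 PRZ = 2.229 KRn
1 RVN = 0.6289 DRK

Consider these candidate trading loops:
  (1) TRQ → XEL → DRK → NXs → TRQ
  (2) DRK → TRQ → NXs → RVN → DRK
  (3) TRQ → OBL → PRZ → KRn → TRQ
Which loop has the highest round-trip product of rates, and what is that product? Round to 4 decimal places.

(1) 3.276 × 0.1414 × 1.819 × 1.362 = 1.14763
(2) 2.407 × 0.8114 × 0.9864 × 0.6289 = 1.21156
(3) 1.076 × 1.674 × 2.229 × 0.2873 = 1.15349
Highest is cycle (2) at 1.2116 (>1, arbitrage).

1.2116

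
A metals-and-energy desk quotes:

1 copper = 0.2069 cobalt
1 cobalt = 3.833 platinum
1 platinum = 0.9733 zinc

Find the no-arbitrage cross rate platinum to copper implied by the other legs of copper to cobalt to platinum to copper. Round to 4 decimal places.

Known legs of the cycle: 0.2069 × 3.833 = 0.7930477
For no arbitrage the full-cycle product must be 1, so the missing rate is 1 / 0.7930477 ≈ 1.260958.

1.2610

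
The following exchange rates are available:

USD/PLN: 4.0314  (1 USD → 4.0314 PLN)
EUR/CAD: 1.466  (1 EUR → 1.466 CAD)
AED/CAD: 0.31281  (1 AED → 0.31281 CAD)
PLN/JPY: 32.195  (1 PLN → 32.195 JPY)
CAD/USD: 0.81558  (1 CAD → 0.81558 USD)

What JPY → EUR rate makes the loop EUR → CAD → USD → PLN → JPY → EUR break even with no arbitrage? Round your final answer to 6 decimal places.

0.006444

Known legs of the cycle: 1.466 × 0.81558 × 4.0314 × 32.195 = 155.18325551717844
For no arbitrage the full-cycle product must be 1, so the missing rate is 1 / 155.18325551717844 ≈ 0.00644399.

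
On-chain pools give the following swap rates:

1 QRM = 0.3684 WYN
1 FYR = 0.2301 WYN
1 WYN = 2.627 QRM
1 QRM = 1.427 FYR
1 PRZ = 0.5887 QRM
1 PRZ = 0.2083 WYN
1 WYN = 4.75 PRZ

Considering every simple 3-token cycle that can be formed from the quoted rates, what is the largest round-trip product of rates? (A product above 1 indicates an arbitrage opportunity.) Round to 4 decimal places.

1.0302

PRZ→QRM→WYN→PRZ: 0.5887 × 0.3684 × 4.75 = 1.03017
FYR→WYN→QRM→FYR: 0.2301 × 2.627 × 1.427 = 0.86258
Maximum is PRZ→QRM→WYN→PRZ at 1.0302; arbitrage exists.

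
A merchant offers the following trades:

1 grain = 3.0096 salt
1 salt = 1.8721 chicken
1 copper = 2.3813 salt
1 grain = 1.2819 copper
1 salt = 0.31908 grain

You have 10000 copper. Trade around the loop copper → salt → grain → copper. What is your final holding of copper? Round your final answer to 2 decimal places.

10000 copper × 2.3813 = 23813 salt
23813 salt × 0.31908 = 7598.25204 grain
7598.25204 grain × 1.2819 = 9740.199290076 copper

9740.20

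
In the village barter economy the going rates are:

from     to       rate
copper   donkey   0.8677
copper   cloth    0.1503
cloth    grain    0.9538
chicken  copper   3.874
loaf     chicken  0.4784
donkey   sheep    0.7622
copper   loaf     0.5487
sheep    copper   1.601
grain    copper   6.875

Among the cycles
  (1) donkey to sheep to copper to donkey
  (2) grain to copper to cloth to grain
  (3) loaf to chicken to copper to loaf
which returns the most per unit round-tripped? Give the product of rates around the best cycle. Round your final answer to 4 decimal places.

1.0588

(1) 0.7622 × 1.601 × 0.8677 = 1.05884
(2) 6.875 × 0.1503 × 0.9538 = 0.98557
(3) 0.4784 × 3.874 × 0.5487 = 1.01692
Highest is cycle (1) at 1.0588 (>1, arbitrage).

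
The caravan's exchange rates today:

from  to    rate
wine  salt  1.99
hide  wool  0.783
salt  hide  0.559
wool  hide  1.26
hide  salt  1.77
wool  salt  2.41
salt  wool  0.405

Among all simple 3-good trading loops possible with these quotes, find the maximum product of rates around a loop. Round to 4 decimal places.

1.0548

salt→hide→wool→salt: 0.559 × 0.783 × 2.41 = 1.05485
salt→wool→hide→salt: 0.405 × 1.26 × 1.77 = 0.90323
Maximum is salt→hide→wool→salt at 1.0548; arbitrage exists.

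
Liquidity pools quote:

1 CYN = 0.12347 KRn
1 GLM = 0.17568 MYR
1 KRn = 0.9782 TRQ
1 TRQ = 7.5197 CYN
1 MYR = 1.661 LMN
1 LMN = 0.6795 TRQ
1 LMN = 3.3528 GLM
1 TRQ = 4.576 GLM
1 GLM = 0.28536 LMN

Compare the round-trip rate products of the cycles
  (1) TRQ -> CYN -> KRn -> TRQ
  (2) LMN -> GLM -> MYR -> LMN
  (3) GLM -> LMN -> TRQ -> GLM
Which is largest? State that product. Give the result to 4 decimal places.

(1) 7.5197 × 0.12347 × 0.9782 = 0.90822
(2) 3.3528 × 0.17568 × 1.661 = 0.97836
(3) 0.28536 × 0.6795 × 4.576 = 0.88730
Highest is cycle (2) at 0.9784 (≤1, no arbitrage).

0.9784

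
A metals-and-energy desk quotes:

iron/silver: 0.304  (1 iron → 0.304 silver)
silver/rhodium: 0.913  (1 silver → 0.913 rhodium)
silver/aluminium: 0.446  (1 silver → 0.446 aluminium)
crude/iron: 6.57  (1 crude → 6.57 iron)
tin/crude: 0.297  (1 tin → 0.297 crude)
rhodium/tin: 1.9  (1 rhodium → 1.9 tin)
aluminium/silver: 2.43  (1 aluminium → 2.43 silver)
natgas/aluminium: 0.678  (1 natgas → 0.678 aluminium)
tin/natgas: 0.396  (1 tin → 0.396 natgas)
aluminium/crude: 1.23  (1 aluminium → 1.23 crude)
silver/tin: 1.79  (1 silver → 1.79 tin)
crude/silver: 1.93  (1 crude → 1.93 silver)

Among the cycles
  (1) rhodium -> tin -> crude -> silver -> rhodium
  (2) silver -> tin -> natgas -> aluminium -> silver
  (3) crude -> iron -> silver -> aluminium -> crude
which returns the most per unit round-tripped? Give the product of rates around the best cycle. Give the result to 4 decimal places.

1.1678

(1) 1.9 × 0.297 × 1.93 × 0.913 = 0.99435
(2) 1.79 × 0.396 × 0.678 × 2.43 = 1.16784
(3) 6.57 × 0.304 × 0.446 × 1.23 = 1.09567
Highest is cycle (2) at 1.1678 (>1, arbitrage).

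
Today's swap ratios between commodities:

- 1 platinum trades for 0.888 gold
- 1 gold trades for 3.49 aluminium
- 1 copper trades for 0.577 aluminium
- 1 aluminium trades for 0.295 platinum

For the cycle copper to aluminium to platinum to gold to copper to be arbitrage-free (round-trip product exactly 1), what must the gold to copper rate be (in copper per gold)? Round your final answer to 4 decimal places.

6.6159

Known legs of the cycle: 0.577 × 0.295 × 0.888 = 0.15115092
For no arbitrage the full-cycle product must be 1, so the missing rate is 1 / 0.15115092 ≈ 6.615904.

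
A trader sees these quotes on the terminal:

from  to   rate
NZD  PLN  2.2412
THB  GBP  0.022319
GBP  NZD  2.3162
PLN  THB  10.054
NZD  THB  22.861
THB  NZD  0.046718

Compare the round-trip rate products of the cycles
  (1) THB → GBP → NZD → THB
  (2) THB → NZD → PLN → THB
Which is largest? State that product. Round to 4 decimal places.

(1) 0.022319 × 2.3162 × 22.861 = 1.18181
(2) 0.046718 × 2.2412 × 10.054 = 1.05270
Highest is cycle (1) at 1.1818 (>1, arbitrage).

1.1818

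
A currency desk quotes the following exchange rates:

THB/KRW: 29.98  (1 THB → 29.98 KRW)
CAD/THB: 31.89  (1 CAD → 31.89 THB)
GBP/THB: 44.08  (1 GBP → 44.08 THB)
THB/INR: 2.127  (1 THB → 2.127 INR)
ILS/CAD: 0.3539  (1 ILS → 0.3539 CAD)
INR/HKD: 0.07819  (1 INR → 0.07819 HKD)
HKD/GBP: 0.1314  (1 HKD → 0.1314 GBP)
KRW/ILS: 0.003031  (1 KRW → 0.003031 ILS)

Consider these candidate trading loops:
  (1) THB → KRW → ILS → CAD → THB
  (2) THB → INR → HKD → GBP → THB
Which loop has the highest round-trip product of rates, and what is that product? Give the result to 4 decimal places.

(1) 29.98 × 0.003031 × 0.3539 × 31.89 = 1.02554
(2) 2.127 × 0.07819 × 0.1314 × 44.08 = 0.96329
Highest is cycle (1) at 1.0255 (>1, arbitrage).

1.0255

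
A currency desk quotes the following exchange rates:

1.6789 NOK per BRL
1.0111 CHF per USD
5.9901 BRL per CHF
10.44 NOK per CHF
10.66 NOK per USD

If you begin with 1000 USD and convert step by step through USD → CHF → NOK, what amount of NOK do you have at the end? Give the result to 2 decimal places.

1000 USD × 1.0111 = 1011.1 CHF
1011.1 CHF × 10.44 = 10555.884 NOK

10555.88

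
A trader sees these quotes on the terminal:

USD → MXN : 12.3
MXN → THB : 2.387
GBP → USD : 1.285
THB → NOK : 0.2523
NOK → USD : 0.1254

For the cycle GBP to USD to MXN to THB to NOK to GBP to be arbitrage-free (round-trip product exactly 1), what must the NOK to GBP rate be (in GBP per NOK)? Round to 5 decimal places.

0.10506

Known legs of the cycle: 1.285 × 12.3 × 2.387 × 0.2523 = 9.51870590055
For no arbitrage the full-cycle product must be 1, so the missing rate is 1 / 9.51870590055 ≈ 0.1050563.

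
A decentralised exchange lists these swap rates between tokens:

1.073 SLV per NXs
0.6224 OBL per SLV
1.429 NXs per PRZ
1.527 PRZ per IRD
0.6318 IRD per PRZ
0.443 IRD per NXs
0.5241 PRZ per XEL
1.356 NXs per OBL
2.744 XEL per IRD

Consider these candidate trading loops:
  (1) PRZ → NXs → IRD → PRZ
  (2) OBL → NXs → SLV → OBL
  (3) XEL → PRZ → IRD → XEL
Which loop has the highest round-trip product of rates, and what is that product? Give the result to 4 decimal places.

0.9667

(1) 1.429 × 0.443 × 1.527 = 0.96666
(2) 1.356 × 1.073 × 0.6224 = 0.90558
(3) 0.5241 × 0.6318 × 2.744 = 0.90861
Highest is cycle (1) at 0.9667 (≤1, no arbitrage).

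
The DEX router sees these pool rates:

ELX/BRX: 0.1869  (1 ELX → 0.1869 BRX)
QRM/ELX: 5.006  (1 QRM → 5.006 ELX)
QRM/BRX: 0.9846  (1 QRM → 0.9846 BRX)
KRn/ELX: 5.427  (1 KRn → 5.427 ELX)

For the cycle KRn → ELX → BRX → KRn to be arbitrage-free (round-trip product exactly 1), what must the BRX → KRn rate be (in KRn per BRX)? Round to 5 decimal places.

0.98590

Known legs of the cycle: 5.427 × 0.1869 = 1.0143063
For no arbitrage the full-cycle product must be 1, so the missing rate is 1 / 1.0143063 ≈ 0.9858955.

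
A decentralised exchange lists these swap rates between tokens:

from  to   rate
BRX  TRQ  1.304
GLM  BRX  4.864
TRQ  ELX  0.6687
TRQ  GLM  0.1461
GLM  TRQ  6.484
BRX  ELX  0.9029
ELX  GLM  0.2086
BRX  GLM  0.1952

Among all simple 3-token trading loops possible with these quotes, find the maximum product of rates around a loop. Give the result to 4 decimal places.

BRX→TRQ→GLM→BRX: 1.304 × 0.1461 × 4.864 = 0.92666
BRX→ELX→GLM→BRX: 0.9029 × 0.2086 × 4.864 = 0.91611
GLM→TRQ→ELX→GLM: 6.484 × 0.6687 × 0.2086 = 0.90446
Maximum is BRX→TRQ→GLM→BRX at 0.9267; no arbitrage — every cycle loses value.

0.9267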